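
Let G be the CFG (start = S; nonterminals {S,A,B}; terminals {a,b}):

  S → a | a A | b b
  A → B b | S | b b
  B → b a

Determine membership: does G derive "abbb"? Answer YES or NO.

Convert to CNF:
  S -> T0 T0 | T1 A | a
  A -> B T0 | T0 T0 | T1 A | a
  B -> T0 T1
  T0 -> b
  T1 -> a

CYK fill:
  T[0,0] 'a' = {A,S,T1}  orig:{A,S}
  T[1,1] 'b' = {T0}  orig:{}
  T[2,2] 'b' = {T0}  orig:{}
  T[3,3] 'b' = {T0}  orig:{}
  T[0,1] 'ab' = ∅
  T[1,2] 'bb' = {A,S}
  T[2,3] 'bb' = {A,S}
  T[0,2] 'abb' = {A,S}
  T[1,3] 'bbb' = ∅
  T[0,3] 'abbb' = ∅

S ∉ T[0,3] ⇒ NO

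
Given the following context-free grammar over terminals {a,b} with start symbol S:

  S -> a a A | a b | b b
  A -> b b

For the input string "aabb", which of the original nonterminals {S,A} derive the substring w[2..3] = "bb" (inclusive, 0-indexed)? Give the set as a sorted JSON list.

Convert to CNF:
  S -> T0 T0 | T1 T0 | T1 X2
  A -> T0 T0
  T0 -> b
  T1 -> a
  X2 -> T1 A

Fill CYK table bottom-up, restricted to cells inside w[2..3]:
  T[2,2] 'b' = {T0}  orig:{}
  T[3,3] 'b' = {T0}  orig:{}
  T[2,3] 'bb' = {A,S}

Original NTs in T[2,3] deriving "bb": ["A", "S"]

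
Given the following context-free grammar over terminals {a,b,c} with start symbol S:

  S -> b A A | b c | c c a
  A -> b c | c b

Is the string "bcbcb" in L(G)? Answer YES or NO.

CNF form of G:
  S -> T0 T1 | T0 X3 | T1 X4
  A -> T0 T1 | T1 T0
  T0 -> b
  T1 -> c
  T2 -> a
  X3 -> A A
  X4 -> T1 T2

CYK table (by increasing span):
  [0..0]={T0}  "b"  orig:{}
  [1..1]={T1}  "c"  orig:{}
  [2..2]={T0}  "b"  orig:{}
  [3..3]={T1}  "c"  orig:{}
  [4..4]={T0}  "b"  orig:{}
  [0..1]={A,S}  "bc"
  [1..2]={A}  "cb"
  [2..3]={A,S}  "bc"
  [3..4]={A}  "cb"
  [0..2]=∅  "bcb"
  [1..3]=∅  "cbc"
  [2..4]=∅  "bcb"
  [0..3]={X3}  "bcbc"  orig:{}
  [1..4]={X3}  "cbcb"  orig:{}
  [0..4]={S}  "bcbcb"

S ∈ T[0,4] ⇒ YES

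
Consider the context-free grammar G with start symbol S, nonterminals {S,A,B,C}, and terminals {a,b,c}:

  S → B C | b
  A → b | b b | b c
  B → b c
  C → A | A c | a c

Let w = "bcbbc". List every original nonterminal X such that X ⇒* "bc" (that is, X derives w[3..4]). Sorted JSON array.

CNF form of G:
  S -> B C | b
  A -> T0 T0 | T0 T1 | b
  B -> T0 T1
  C -> A T1 | T0 T0 | T0 T1 | T2 T1 | b
  T0 -> b
  T1 -> c
  T2 -> a

Fill CYK table bottom-up, restricted to cells inside w[3..4]:
  cell(3,3) b: {A,C,S,T0}  orig:{A,C,S}
  cell(4,4) c: {T1}  orig:{}
  cell(3,4) bc: {A,B,C}

Original NTs in T[3,4] deriving "bc": ["A", "B", "C"]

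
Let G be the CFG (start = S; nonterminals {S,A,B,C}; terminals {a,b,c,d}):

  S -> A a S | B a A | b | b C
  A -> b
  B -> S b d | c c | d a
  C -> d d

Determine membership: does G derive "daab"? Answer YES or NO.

CNF form of G:
  S -> A X5 | B X6 | T0 C | b
  A -> b
  B -> S X4 | T1 T3 | T2 T2
  C -> T1 T1
  T0 -> b
  T1 -> d
  T2 -> c
  T3 -> a
  X4 -> T0 T1
  X5 -> T3 S
  X6 -> T3 A

Fill CYK table bottom-up:
  [0..0]={T1}  "d"  orig:{}
  [1..1]={T3}  "a"  orig:{}
  [2..2]={T3}  "a"  orig:{}
  [3..3]={A,S,T0}  "b"  orig:{A,S}
  [0..1]={B}  "da"
  [1..2]=∅  "aa"
  [2..3]={X5,X6}  "ab"  orig:{}
  [0..2]=∅  "daa"
  [1..3]=∅  "aab"
  [0..3]={S}  "daab"

S ∈ T[0,3] ⇒ YES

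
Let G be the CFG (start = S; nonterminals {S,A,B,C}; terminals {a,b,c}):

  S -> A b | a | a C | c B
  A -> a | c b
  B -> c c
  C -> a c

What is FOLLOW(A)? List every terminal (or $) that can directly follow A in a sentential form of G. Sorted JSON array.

Compute FIRST by fixpoint:
[1]
  A via A→a: +{a}
  A via A→c b: +{c}
  B via B→c c: +{c}
  C via C→a c: +{a}
  S via S→A b: +{a,c}
  S: {a,c}  A: {a,c}  B: {c}  C: {a}
[2] (stable)
  S: {a,c}  A: {a,c}  B: {c}  C: {a}

FOLLOW sets:
initialize: $ ∈ FOLLOW(S)
iter 1:
  S→A b: FOLLOW(A) ⊇ FIRST(b) = {b}; new: +{b}
  S→a C: FOLLOW(C) ⊇ FOLLOW(S) ⊇ {$}; new: +{$}
  S→c B: FOLLOW(B) ⊇ FOLLOW(S) ⊇ {$}; new: +{$}
  FOLLOW(S)={$}  FOLLOW(A)={b}  FOLLOW(B)={$}  FOLLOW(C)={$}
iter 2: (no change)
  FOLLOW(S)={$}  FOLLOW(A)={b}  FOLLOW(B)={$}  FOLLOW(C)={$}

FOLLOW(A) = ["b"]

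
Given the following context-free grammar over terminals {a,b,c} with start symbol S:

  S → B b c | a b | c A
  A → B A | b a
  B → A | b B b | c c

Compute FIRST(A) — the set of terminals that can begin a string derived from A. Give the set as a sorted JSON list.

FIRST sets, iterate to fixpoint:
round 1:
  A via A→b a: +{b}
  B via B→A: +{b}
  B via B→c c: +{c}
  S via S→B b c: +{b,c}
  S via S→a b: +{a}
  FIRST[S]={a,b,c}  FIRST[A]={b}  FIRST[B]={b,c}
round 2:
  A via A→B A: +{c}
  FIRST[S]={a,b,c}  FIRST[A]={b,c}  FIRST[B]={b,c}
round 3: (stable)
  FIRST[S]={a,b,c}  FIRST[A]={b,c}  FIRST[B]={b,c}

FIRST(A) = ["b", "c"]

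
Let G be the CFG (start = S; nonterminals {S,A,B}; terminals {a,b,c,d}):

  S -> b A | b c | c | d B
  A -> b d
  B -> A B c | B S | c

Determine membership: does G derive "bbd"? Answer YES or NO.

Convert to CNF:
  S -> T0 A | T0 T2 | T1 B | c
  A -> T0 T1
  B -> A X3 | B S | c
  T0 -> b
  T1 -> d
  T2 -> c
  X3 -> B T2

CYK fill:
  cell(0,0) b: {T0}  orig:{}
  cell(1,1) b: {T0}  orig:{}
  cell(2,2) d: {T1}  orig:{}
  cell(0,1) bb: ∅
  cell(1,2) bd: {A}
  cell(0,2) bbd: {S}

S ∈ T[0,2] ⇒ YES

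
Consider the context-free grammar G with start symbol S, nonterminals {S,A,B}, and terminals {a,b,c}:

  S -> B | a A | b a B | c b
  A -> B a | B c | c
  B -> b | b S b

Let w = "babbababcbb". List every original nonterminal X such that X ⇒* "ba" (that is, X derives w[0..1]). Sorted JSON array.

CNF form of G:
  S -> T0 A | T1 T2 | T2 X4 | T2 X5 | b
  A -> B T0 | B T1 | c
  B -> T2 X3 | b
  T0 -> a
  T1 -> c
  T2 -> b
  X3 -> S T2
  X4 -> S T2
  X5 -> T0 B

Fill CYK table bottom-up — only the sub-triangle for w[0..1]:
  T[0,0] 'b' = {B,S,T2}  orig:{B,S}
  T[1,1] 'a' = {T0}  orig:{}
  T[0,1] 'ba' = {A}

Original NTs in T[0,1] deriving "ba": ["A"]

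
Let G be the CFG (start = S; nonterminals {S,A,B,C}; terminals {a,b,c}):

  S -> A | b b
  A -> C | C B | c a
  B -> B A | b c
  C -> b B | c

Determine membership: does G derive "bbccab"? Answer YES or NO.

Convert to CNF:
  S -> C B | T0 B | T0 T0 | T1 T2 | c
  A -> C B | T0 B | T1 T2 | c
  B -> B A | T0 T1
  C -> T0 B | c
  T0 -> b
  T1 -> c
  T2 -> a

CYK fill:
  T[0,0] 'b' = {T0}  orig:{}
  T[1,1] 'b' = {T0}  orig:{}
  T[2,2] 'c' = {A,C,S,T1}  orig:{A,C,S}
  T[3,3] 'c' = {A,C,S,T1}  orig:{A,C,S}
  T[4,4] 'a' = {T2}  orig:{}
  T[5,5] 'b' = {T0}  orig:{}
  T[0,1] 'bb' = {S}
  T[1,2] 'bc' = {B}
  T[2,3] 'cc' = ∅
  T[3,4] 'ca' = {A,S}
  T[4,5] 'ab' = ∅
  T[0,2] 'bbc' = {A,C,S}
  T[1,3] 'bcc' = {B}
  T[2,4] 'cca' = ∅
  T[3,5] 'cab' = ∅
  T[0,3] 'bbcc' = {A,C,S}
  T[1,4] 'bcca' = {B}
  T[2,5] 'ccab' = ∅
  T[0,4] 'bbcca' = {A,C,S}
  T[1,5] 'bccab' = ∅
  T[0,5] 'bbccab' = ∅

S ∉ T[0,5] ⇒ NO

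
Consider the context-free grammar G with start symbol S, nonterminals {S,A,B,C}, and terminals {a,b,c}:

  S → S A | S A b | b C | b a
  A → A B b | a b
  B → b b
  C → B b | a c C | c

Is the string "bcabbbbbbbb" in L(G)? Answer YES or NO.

Convert to CNF:
  S -> S A | S X5 | T0 C | T0 T1
  A -> A X3 | T1 T0
  B -> T0 T0
  C -> B T0 | T1 X4 | c
  T0 -> b
  T1 -> a
  T2 -> c
  X3 -> B T0
  X4 -> T2 C
  X5 -> A T0

CYK table (by increasing span):
  T[0,0] 'b' = {T0}  orig:{}
  T[1,1] 'c' = {C,T2}  orig:{C}
  T[2,2] 'a' = {T1}  orig:{}
  T[3,3] 'b' = {T0}  orig:{}
  T[4,4] 'b' = {T0}  orig:{}
  T[5,5] 'b' = {T0}  orig:{}
  T[6,6] 'b' = {T0}  orig:{}
  T[7,7] 'b' = {T0}  orig:{}
  T[8,8] 'b' = {T0}  orig:{}
  T[9,9] 'b' = {T0}  orig:{}
  T[10,10] 'b' = {T0}  orig:{}
  T[0,1] 'bc' = {S}
  T[1,2] 'ca' = ∅
  T[2,3] 'ab' = {A}
  T[3,4] 'bb' = {B}
  T[4,5] 'bb' = {B}
  T[5,6] 'bb' = {B}
  T[6,7] 'bb' = {B}
  T[7,8] 'bb' = {B}
  T[8,9] 'bb' = {B}
  T[9,10] 'bb' = {B}
  T[0,2] 'bca' = ∅
  T[1,3] 'cab' = ∅
  T[2,4] 'abb' = {X5}  orig:{}
  T[3,5] 'bbb' = {C,X3}  orig:{C}
  T[4,6] 'bbb' = {C,X3}  orig:{C}
  T[5,7] 'bbb' = {C,X3}  orig:{C}
  T[6,8] 'bbb' = {C,X3}  orig:{C}
  T[7,9] 'bbb' = {C,X3}  orig:{C}
  T[8,10] 'bbb' = {C,X3}  orig:{C}
  T[0,3] 'bcab' = {S}
  T[1,4] 'cabb' = ∅
  T[2,5] 'abbb' = ∅
  T[3,6] 'bbbb' = {S}
  T[4,7] 'bbbb' = {S}
  T[5,8] 'bbbb' = {S}
  T[6,9] 'bbbb' = {S}
  T[7,10] 'bbbb' = {S}
  T[0,4] 'bcabb' = {S}
  T[1,5] 'cabbb' = ∅
  T[2,6] 'abbbb' = {A}
  T[3,7] 'bbbbb' = ∅
  T[4,8] 'bbbbb' = ∅
  T[5,9] 'bbbbb' = ∅
  T[6,10] 'bbbbb' = ∅
  T[0,5] 'bcabbb' = ∅
  T[1,6] 'cabbbb' = ∅
  T[2,7] 'abbbbb' = {X5}  orig:{}
  T[3,8] 'bbbbbb' = ∅
  T[4,9] 'bbbbbb' = ∅
  T[5,10] 'bbbbbb' = ∅
  T[0,6] 'bcabbbb' = {S}
  T[1,7] 'cabbbbb' = ∅
  T[2,8] 'abbbbbb' = ∅
  T[3,9] 'bbbbbbb' = ∅
  T[4,10] 'bbbbbbb' = ∅
  T[0,7] 'bcabbbbb' = {S}
  T[1,8] 'cabbbbbb' = ∅
  T[2,9] 'abbbbbbb' = {A}
  T[3,10] 'bbbbbbbb' = ∅
  T[0,8] 'bcabbbbbb' = ∅
  T[1,9] 'cabbbbbbb' = ∅
  T[2,10] 'abbbbbbbb' = {X5}  orig:{}
  T[0,9] 'bcabbbbbbb' = {S}
  T[1,10] 'cabbbbbbbb' = ∅
  T[0,10] 'bcabbbbbbbb' = {S}

S ∈ T[0,10] ⇒ YES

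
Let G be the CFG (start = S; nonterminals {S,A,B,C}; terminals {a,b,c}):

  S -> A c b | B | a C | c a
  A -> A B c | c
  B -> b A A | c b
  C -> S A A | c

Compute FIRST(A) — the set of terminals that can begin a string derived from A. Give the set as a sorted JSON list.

Compute FIRST by fixpoint:
[1]
  A via A→c: +{c}
  B via B→b A A: +{b}
  B via B→c b: +{c}
  C via C→c: +{c}
  S via S→A c b: +{c}
  S via S→B: +{b}
  S via S→a C: +{a}
  FIRST(S)={a,b,c}  FIRST(A)={c}  FIRST(B)={b,c}  FIRST(C)={c}
[2]
  C via C→S A A: +{a,b}
  FIRST(S)={a,b,c}  FIRST(A)={c}  FIRST(B)={b,c}  FIRST(C)={a,b,c}
[3] — fixpoint
  FIRST(S)={a,b,c}  FIRST(A)={c}  FIRST(B)={b,c}  FIRST(C)={a,b,c}

FIRST(A) = ["c"]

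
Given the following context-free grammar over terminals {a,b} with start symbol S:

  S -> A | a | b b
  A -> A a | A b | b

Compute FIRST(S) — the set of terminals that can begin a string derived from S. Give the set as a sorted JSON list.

FIRST sets, iterate to fixpoint:
[1]
  A via A→b: +{b}
  S via S→A: +{b}
  S via S→a: +{a}
  FIRST[S]={a,b}  FIRST[A]={b}
[2] (no change)
  FIRST[S]={a,b}  FIRST[A]={b}

FIRST(S) = ["a", "b"]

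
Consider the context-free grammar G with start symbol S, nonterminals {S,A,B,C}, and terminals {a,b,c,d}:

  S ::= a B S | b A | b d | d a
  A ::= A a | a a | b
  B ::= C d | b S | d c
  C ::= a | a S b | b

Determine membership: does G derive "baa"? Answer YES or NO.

Convert to CNF:
  S -> T0 X5 | T1 T0 | T2 A | T2 T1
  A -> A T0 | T0 T0 | b
  B -> C T1 | T1 T3 | T2 S
  C -> T0 X4 | a | b
  T0 -> a
  T1 -> d
  T2 -> b
  T3 -> c
  X4 -> S T2
  X5 -> B S

CYK fill:
  T[0,0] 'b' = {A,C,T2}  orig:{A,C}
  T[1,1] 'a' = {C,T0}  orig:{C}
  T[2,2] 'a' = {C,T0}  orig:{C}
  T[0,1] 'ba' = {A}
  T[1,2] 'aa' = {A}
  T[0,2] 'baa' = {A,S}

S ∈ T[0,2] ⇒ YES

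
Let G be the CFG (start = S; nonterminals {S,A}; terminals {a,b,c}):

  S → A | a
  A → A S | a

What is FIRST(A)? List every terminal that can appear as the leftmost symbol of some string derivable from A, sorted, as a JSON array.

Compute FIRST by fixpoint:
[1]
  A via A→a: +{a}
  S via S→A: +{a}
  FIRST[S]={a}  FIRST[A]={a}
[2] — fixpoint
  FIRST[S]={a}  FIRST[A]={a}

FIRST(A) = ["a"]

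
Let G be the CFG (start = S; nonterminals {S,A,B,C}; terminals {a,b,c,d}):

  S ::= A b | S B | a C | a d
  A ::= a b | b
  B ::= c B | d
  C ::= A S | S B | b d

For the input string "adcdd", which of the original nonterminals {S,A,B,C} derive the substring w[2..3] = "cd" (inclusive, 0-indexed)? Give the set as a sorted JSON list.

Convert to CNF:
  S -> A T1 | S B | T0 C | T0 T3
  A -> T0 T1 | b
  B -> T2 B | d
  C -> A S | S B | T1 T3
  T0 -> a
  T1 -> b
  T2 -> c
  T3 -> d

CYK fill (cells [i..j] with 2 ≤ i ≤ j ≤ 3 only):
  T[2,2] 'c' = {T2}  orig:{}
  T[3,3] 'd' = {B,T3}  orig:{B}
  T[2,3] 'cd' = {B}

Original NTs in T[2,3] deriving "cd": ["B"]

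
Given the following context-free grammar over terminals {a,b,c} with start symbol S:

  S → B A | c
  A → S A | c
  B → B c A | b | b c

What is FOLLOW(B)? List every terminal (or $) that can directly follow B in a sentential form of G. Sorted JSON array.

Compute FIRST by fixpoint:
iter 1:
  A via A→c: +{c}
  B via B→b: +{b}
  S via S→B A: +{b}
  S via S→c: +{c}
  S: {b,c}  A: {c}  B: {b}
iter 2:
  A via A→S A: +{b}
  S: {b,c}  A: {b,c}  B: {b}
iter 3: done
  S: {b,c}  A: {b,c}  B: {b}

Compute FOLLOW by fixpoint:
FOLLOW(S) := {$}
pass 1:
  A→S A: FOLLOW(S) ⊇ FIRST(A) = {b,c}; new: +{b,c}
  B→B c A: FOLLOW(B) ⊇ FIRST(c) = {c}; new: +{c}
  B→B c A: FOLLOW(A) ⊇ FOLLOW(B) ⊇ {c}; new: +{c}
  S→B A: FOLLOW(B) ⊇ FIRST(A) = {b,c}; new: +{b}
  S→B A: FOLLOW(A) ⊇ FOLLOW(S) ⊇ {$,b,c}; new: +{$,b}
  FOLLOW[S]={$,b,c}  FOLLOW[A]={$,b,c}  FOLLOW[B]={b,c}
pass 2: (no change)
  FOLLOW[S]={$,b,c}  FOLLOW[A]={$,b,c}  FOLLOW[B]={b,c}

FOLLOW(B) = ["b", "c"]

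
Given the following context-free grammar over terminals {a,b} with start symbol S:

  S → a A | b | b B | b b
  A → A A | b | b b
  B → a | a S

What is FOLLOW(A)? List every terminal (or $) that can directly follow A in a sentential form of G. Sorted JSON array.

FIRST iteration:
[1]
  A via A→b: +{b}
  B via B→a: +{a}
  S via S→a A: +{a}
  S via S→b: +{b}
  S: {a,b}  A: {b}  B: {a}
[2] (no change)
  S: {a,b}  A: {b}  B: {a}

FOLLOW iteration:
FOLLOW(S) := {$}
iter 1:
  A→A A: FOLLOW(A) ⊇ FIRST(A) = {b}; new: +{b}
  S→a A: FOLLOW(A) ⊇ FOLLOW(S) ⊇ {$}; new: +{$}
  S→b B: FOLLOW(B) ⊇ FOLLOW(S) ⊇ {$}; new: +{$}
  FOLLOW[S]={$}  FOLLOW[A]={$,b}  FOLLOW[B]={$}
iter 2: (no change)
  FOLLOW[S]={$}  FOLLOW[A]={$,b}  FOLLOW[B]={$}

FOLLOW(A) = ["$", "b"]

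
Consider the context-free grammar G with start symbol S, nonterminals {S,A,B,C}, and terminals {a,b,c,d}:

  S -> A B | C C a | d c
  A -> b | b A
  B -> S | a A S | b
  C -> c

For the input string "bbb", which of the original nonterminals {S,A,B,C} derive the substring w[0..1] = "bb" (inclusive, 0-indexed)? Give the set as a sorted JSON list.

Convert to CNF:
  S -> A B | C X6 | T2 T3
  A -> T0 A | b
  B -> A B | C X4 | T1 X5 | T2 T3 | b
  C -> c
  T0 -> b
  T1 -> a
  T2 -> d
  T3 -> c
  X4 -> C T1
  X5 -> A S
  X6 -> C T1

CYK fill — only the sub-triangle for w[0..1]:
  T[0,0] 'b' = {A,B,T0}  orig:{A,B}
  T[1,1] 'b' = {A,B,T0}  orig:{A,B}
  T[0,1] 'bb' = {A,B,S}

Original NTs in T[0,1] deriving "bb": ["A", "B", "S"]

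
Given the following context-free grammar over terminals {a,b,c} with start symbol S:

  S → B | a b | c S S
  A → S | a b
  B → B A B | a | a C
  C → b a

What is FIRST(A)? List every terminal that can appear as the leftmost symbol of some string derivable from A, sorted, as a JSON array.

Compute FIRST by fixpoint:
pass 1:
  A via A→a b: +{a}
  B via B→a: +{a}
  C via C→b a: +{b}
  S via S→B: +{a}
  S via S→c S S: +{c}
  FIRST[S]={a,c}  FIRST[A]={a}  FIRST[B]={a}  FIRST[C]={b}
pass 2:
  A via A→S: +{c}
  FIRST[S]={a,c}  FIRST[A]={a,c}  FIRST[B]={a}  FIRST[C]={b}
pass 3: (no change)
  FIRST[S]={a,c}  FIRST[A]={a,c}  FIRST[B]={a}  FIRST[C]={b}

FIRST(A) = ["a", "c"]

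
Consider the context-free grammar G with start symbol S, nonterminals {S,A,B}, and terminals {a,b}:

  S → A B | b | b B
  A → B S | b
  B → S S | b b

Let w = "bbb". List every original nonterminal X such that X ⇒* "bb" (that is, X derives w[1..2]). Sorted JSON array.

Convert to CNF:
  S -> A B | T0 B | b
  A -> B S | b
  B -> S S | T0 T0
  T0 -> b

CYK fill, restricted to cells inside w[1..2]:
  [1..1]={A,S,T0}  "b"  orig:{A,S}
  [2..2]={A,S,T0}  "b"  orig:{A,S}
  [1..2]={B}  "bb"

Original NTs in T[1,2] deriving "bb": ["B"]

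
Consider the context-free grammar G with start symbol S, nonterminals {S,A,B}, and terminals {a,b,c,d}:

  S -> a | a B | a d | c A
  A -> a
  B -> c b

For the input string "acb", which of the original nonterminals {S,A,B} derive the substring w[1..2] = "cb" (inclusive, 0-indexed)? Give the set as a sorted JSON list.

CNF form of G:
  S -> T0 A | T2 B | T2 T3 | a
  A -> a
  B -> T0 T1
  T0 -> c
  T1 -> b
  T2 -> a
  T3 -> d

CYK fill (cells [i..j] with 1 ≤ i ≤ j ≤ 2 only):
  [1..1]={T0}  "c"  orig:{}
  [2..2]={T1}  "b"  orig:{}
  [1..2]={B}  "cb"

Original NTs in T[1,2] deriving "cb": ["B"]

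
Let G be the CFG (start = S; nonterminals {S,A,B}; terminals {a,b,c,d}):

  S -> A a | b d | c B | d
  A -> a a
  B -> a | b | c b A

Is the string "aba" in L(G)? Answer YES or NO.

CNF form of G:
  S -> A T0 | T1 B | T2 T3 | d
  A -> T0 T0
  B -> T1 X4 | a | b
  T0 -> a
  T1 -> c
  T2 -> b
  T3 -> d
  X4 -> T2 A

CYK fill:
  [0..0]={B,T0}  "a"  orig:{B}
  [1..1]={B,T2}  "b"  orig:{B}
  [2..2]={B,T0}  "a"  orig:{B}
  [0..1]=∅  "ab"
  [1..2]=∅  "ba"
  [0..2]=∅  "aba"

S ∉ T[0,2] ⇒ NO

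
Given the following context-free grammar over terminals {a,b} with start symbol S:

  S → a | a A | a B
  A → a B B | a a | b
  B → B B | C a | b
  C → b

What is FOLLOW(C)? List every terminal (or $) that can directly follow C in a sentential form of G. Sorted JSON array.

Compute FIRST by fixpoint:
round 1:
  A via A→a B B: +{a}
  A via A→b: +{b}
  B via B→b: +{b}
  C via C→b: +{b}
  S via S→a: +{a}
  S: {a}  A: {a,b}  B: {b}  C: {b}
round 2: (no change)
  S: {a}  A: {a,b}  B: {b}  C: {b}

Compute FOLLOW by fixpoint:
FOLLOW(S) := {$}
pass 1:
  A→a B B: FOLLOW(B) ⊇ FIRST(B) = {b}; new: +{b}
  B→C a: FOLLOW(C) ⊇ FIRST(a) = {a}; new: +{a}
  S→a A: FOLLOW(A) ⊇ FOLLOW(S) ⊇ {$}; new: +{$}
  S→a B: FOLLOW(B) ⊇ FOLLOW(S) ⊇ {$}; new: +{$}
  S: {$}  A: {$}  B: {$,b}  C: {a}
pass 2: done
  S: {$}  A: {$}  B: {$,b}  C: {a}

FOLLOW(C) = ["a"]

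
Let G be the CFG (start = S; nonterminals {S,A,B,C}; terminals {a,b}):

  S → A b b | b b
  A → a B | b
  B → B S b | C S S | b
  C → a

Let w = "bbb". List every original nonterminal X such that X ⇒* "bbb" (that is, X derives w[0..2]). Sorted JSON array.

Convert to CNF:
  S -> A X4 | T1 T1
  A -> T0 B | b
  B -> B X2 | C X3 | b
  C -> a
  T0 -> a
  T1 -> b
  X2 -> S T1
  X3 -> S S
  X4 -> T1 T1

CYK table (by increasing span), restricted to cells inside w[0..2]:
  T[0,0] 'b' = {A,B,T1}  orig:{A,B}
  T[1,1] 'b' = {A,B,T1}  orig:{A,B}
  T[2,2] 'b' = {A,B,T1}  orig:{A,B}
  T[0,1] 'bb' = {S,X4}  orig:{S}
  T[1,2] 'bb' = {S,X4}  orig:{S}
  T[0,2] 'bbb' = {S,X2}  orig:{S}

Original NTs in T[0,2] deriving "bbb": ["S"]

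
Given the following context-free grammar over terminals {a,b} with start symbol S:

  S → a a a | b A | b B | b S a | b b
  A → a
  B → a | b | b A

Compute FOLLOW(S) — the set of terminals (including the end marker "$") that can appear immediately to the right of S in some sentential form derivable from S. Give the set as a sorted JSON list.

Compute FIRST by fixpoint:
[1]
  A via A→a: +{a}
  B via B→a: +{a}
  B via B→b: +{b}
  S via S→a a a: +{a}
  S via S→b A: +{b}
  FIRST(S)={a,b}  FIRST(A)={a}  FIRST(B)={a,b}
[2] (no change)
  FIRST(S)={a,b}  FIRST(A)={a}  FIRST(B)={a,b}

Compute FOLLOW by fixpoint:
initialize: $ ∈ FOLLOW(S)
iter 1:
  S→b A: FOLLOW(A) ⊇ FOLLOW(S) ⊇ {$}; new: +{$}
  S→b B: FOLLOW(B) ⊇ FOLLOW(S) ⊇ {$}; new: +{$}
  S→b S a: FOLLOW(S) ⊇ FIRST(a) = {a}; new: +{a}
  S: {$,a}  A: {$}  B: {$}
iter 2:
  S→b A: FOLLOW(A) ⊇ FOLLOW(S) ⊇ {$,a}; new: +{a}
  S→b B: FOLLOW(B) ⊇ FOLLOW(S) ⊇ {$,a}; new: +{a}
  S: {$,a}  A: {$,a}  B: {$,a}
iter 3: (no change)
  S: {$,a}  A: {$,a}  B: {$,a}

FOLLOW(S) = ["$", "a"]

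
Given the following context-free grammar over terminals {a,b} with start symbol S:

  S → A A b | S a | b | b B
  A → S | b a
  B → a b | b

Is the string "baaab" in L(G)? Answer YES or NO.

Convert to CNF:
  S -> A X3 | S T1 | T0 B | b
  A -> A X2 | S T1 | T0 B | T0 T1 | b
  B -> T1 T0 | b
  T0 -> b
  T1 -> a
  X2 -> A T0
  X3 -> A T0

Fill CYK table bottom-up:
  cell(0,0) b: {A,B,S,T0}  orig:{A,B,S}
  cell(1,1) a: {T1}  orig:{}
  cell(2,2) a: {T1}  orig:{}
  cell(3,3) a: {T1}  orig:{}
  cell(4,4) b: {A,B,S,T0}  orig:{A,B,S}
  cell(0,1) ba: {A,S}
  cell(1,2) aa: ∅
  cell(2,3) aa: ∅
  cell(3,4) ab: {B}
  cell(0,2) baa: {A,S}
  cell(1,3) aaa: ∅
  cell(2,4) aab: ∅
  cell(0,3) baaa: {A,S}
  cell(1,4) aaab: ∅
  cell(0,4) baaab: {X2,X3}  orig:{}

S ∉ T[0,4] ⇒ NO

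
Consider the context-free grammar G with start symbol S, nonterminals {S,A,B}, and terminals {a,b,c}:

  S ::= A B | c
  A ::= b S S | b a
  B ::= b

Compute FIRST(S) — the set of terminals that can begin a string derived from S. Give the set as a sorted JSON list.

FIRST sets, iterate to fixpoint:
iter 1:
  A via A→b S S: +{b}
  B via B→b: +{b}
  S via S→A B: +{b}
  S via S→c: +{c}
  FIRST(S)={b,c}  FIRST(A)={b}  FIRST(B)={b}
iter 2: done
  FIRST(S)={b,c}  FIRST(A)={b}  FIRST(B)={b}

FIRST(S) = ["b", "c"]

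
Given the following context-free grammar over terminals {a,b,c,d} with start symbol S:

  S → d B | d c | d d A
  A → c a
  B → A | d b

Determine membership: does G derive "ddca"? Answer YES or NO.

CNF form of G:
  S -> T2 B | T2 T0 | T2 X4
  A -> T0 T1
  B -> T0 T1 | T2 T3
  T0 -> c
  T1 -> a
  T2 -> d
  T3 -> b
  X4 -> T2 A

CYK fill:
  T[0,0] 'd' = {T2}  orig:{}
  T[1,1] 'd' = {T2}  orig:{}
  T[2,2] 'c' = {T0}  orig:{}
  T[3,3] 'a' = {T1}  orig:{}
  T[0,1] 'dd' = ∅
  T[1,2] 'dc' = {S}
  T[2,3] 'ca' = {A,B}
  T[0,2] 'ddc' = ∅
  T[1,3] 'dca' = {S,X4}  orig:{S}
  T[0,3] 'ddca' = {S}

S ∈ T[0,3] ⇒ YES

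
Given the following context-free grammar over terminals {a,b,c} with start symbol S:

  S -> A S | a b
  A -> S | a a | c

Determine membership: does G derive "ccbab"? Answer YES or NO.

CNF form of G:
  S -> A S | T0 T1
  A -> A S | T0 T0 | T0 T1 | c
  T0 -> a
  T1 -> b

Fill CYK table bottom-up:
  [0..0]={A}  "c"
  [1..1]={A}  "c"
  [2..2]={T1}  "b"  orig:{}
  [3..3]={T0}  "a"  orig:{}
  [4..4]={T1}  "b"  orig:{}
  [0..1]=∅  "cc"
  [1..2]=∅  "cb"
  [2..3]=∅  "ba"
  [3..4]={A,S}  "ab"
  [0..2]=∅  "ccb"
  [1..3]=∅  "cba"
  [2..4]=∅  "bab"
  [0..3]=∅  "ccba"
  [1..4]=∅  "cbab"
  [0..4]=∅  "ccbab"

S ∉ T[0,4] ⇒ NO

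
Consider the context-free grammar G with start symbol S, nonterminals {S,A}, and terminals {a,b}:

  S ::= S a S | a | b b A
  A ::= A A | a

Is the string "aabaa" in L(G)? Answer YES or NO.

Convert to CNF:
  S -> S X2 | T1 X3 | a
  A -> A A | a
  T0 -> a
  T1 -> b
  X2 -> T0 S
  X3 -> T1 A

CYK fill:
  cell(0,0) a: {A,S,T0}  orig:{A,S}
  cell(1,1) a: {A,S,T0}  orig:{A,S}
  cell(2,2) b: {T1}  orig:{}
  cell(3,3) a: {A,S,T0}  orig:{A,S}
  cell(4,4) a: {A,S,T0}  orig:{A,S}
  cell(0,1) aa: {A,X2}  orig:{A}
  cell(1,2) ab: ∅
  cell(2,3) ba: {X3}  orig:{}
  cell(3,4) aa: {A,X2}  orig:{A}
  cell(0,2) aab: ∅
  cell(1,3) aba: ∅
  cell(2,4) baa: {X3}  orig:{}
  cell(0,3) aaba: ∅
  cell(1,4) abaa: ∅
  cell(0,4) aabaa: ∅

S ∉ T[0,4] ⇒ NO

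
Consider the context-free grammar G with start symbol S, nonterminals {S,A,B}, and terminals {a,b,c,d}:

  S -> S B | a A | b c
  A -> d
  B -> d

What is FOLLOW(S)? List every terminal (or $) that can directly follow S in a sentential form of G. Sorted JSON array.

FIRST iteration:
pass 1:
  A via A→d: +{d}
  B via B→d: +{d}
  S via S→a A: +{a}
  S via S→b c: +{b}
  FIRST(S)={a,b}  FIRST(A)={d}  FIRST(B)={d}
pass 2: — fixpoint
  FIRST(S)={a,b}  FIRST(A)={d}  FIRST(B)={d}

FOLLOW sets:
seed FOLLOW(S) with $
iter 1:
  S→S B: FOLLOW(S) ⊇ FIRST(B) = {d}; new: +{d}
  S→S B: FOLLOW(B) ⊇ FOLLOW(S) ⊇ {$,d}; new: +{$,d}
  S→a A: FOLLOW(A) ⊇ FOLLOW(S) ⊇ {$,d}; new: +{$,d}
  S: {$,d}  A: {$,d}  B: {$,d}
iter 2: (no change)
  S: {$,d}  A: {$,d}  B: {$,d}

FOLLOW(S) = ["$", "d"]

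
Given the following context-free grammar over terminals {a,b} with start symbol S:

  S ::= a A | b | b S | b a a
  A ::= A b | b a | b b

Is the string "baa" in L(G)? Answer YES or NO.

Convert to CNF:
  S -> T0 S | T0 X2 | T1 A | b
  A -> A T0 | T0 T0 | T0 T1
  T0 -> b
  T1 -> a
  X2 -> T1 T1

Fill CYK table bottom-up:
  cell(0,0) b: {S,T0}  orig:{S}
  cell(1,1) a: {T1}  orig:{}
  cell(2,2) a: {T1}  orig:{}
  cell(0,1) ba: {A}
  cell(1,2) aa: {X2}  orig:{}
  cell(0,2) baa: {S}

S ∈ T[0,2] ⇒ YES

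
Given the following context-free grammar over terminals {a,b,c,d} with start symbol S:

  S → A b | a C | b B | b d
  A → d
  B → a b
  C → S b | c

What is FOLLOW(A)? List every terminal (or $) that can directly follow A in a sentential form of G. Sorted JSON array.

Compute FIRST by fixpoint:
[1]
  A via A→d: +{d}
  B via B→a b: +{a}
  C via C→c: +{c}
  S via S→A b: +{d}
  S via S→a C: +{a}
  S via S→b B: +{b}
  FIRST(S)={a,b,d}  FIRST(A)={d}  FIRST(B)={a}  FIRST(C)={c}
[2]
  C via C→S b: +{a,b,d}
  FIRST(S)={a,b,d}  FIRST(A)={d}  FIRST(B)={a}  FIRST(C)={a,b,c,d}
[3] done
  FIRST(S)={a,b,d}  FIRST(A)={d}  FIRST(B)={a}  FIRST(C)={a,b,c,d}

FOLLOW sets:
initialize: $ ∈ FOLLOW(S)
round 1:
  C→S b: FOLLOW(S) ⊇ FIRST(b) = {b}; new: +{b}
  S→A b: FOLLOW(A) ⊇ FIRST(b) = {b}; new: +{b}
  S→a C: FOLLOW(C) ⊇ FOLLOW(S) ⊇ {$,b}; new: +{$,b}
  S→b B: FOLLOW(B) ⊇ FOLLOW(S) ⊇ {$,b}; new: +{$,b}
  FOLLOW[S]={$,b}  FOLLOW[A]={b}  FOLLOW[B]={$,b}  FOLLOW[C]={$,b}
round 2: done
  FOLLOW[S]={$,b}  FOLLOW[A]={b}  FOLLOW[B]={$,b}  FOLLOW[C]={$,b}

FOLLOW(A) = ["b"]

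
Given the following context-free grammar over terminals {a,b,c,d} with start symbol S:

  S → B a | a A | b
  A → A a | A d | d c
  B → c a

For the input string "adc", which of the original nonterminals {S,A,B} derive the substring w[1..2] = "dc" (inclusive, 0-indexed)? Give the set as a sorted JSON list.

CNF form of G:
  S -> B T0 | T0 A | b
  A -> A T0 | A T1 | T1 T2
  B -> T2 T0
  T0 -> a
  T1 -> d
  T2 -> c

CYK table (by increasing span) (cells [i..j] with 1 ≤ i ≤ j ≤ 2 only):
  T[1,1] 'd' = {T1}  orig:{}
  T[2,2] 'c' = {T2}  orig:{}
  T[1,2] 'dc' = {A}

Original NTs in T[1,2] deriving "dc": ["A"]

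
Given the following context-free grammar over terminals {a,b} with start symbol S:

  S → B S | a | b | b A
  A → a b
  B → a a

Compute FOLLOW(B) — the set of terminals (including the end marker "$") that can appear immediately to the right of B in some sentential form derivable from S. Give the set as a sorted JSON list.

FIRST iteration:
pass 1:
  A via A→a b: +{a}
  B via B→a a: +{a}
  S via S→B S: +{a}
  S via S→b: +{b}
  S: {a,b}  A: {a}  B: {a}
pass 2: done
  S: {a,b}  A: {a}  B: {a}

Compute FOLLOW by fixpoint:
FOLLOW(S) := {$}
[1]
  S→B S: FOLLOW(B) ⊇ FIRST(S) = {a,b}; new: +{a,b}
  S→b A: FOLLOW(A) ⊇ FOLLOW(S) ⊇ {$}; new: +{$}
  S: {$}  A: {$}  B: {a,b}
[2] — fixpoint
  S: {$}  A: {$}  B: {a,b}

FOLLOW(B) = ["a", "b"]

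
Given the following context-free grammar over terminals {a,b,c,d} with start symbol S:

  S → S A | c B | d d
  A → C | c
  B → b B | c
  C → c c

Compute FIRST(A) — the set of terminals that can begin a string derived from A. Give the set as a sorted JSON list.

Compute FIRST by fixpoint:
pass 1:
  A via A→c: +{c}
  B via B→b B: +{b}
  B via B→c: +{c}
  C via C→c c: +{c}
  S via S→c B: +{c}
  S via S→d d: +{d}
  S: {c,d}  A: {c}  B: {b,c}  C: {c}
pass 2: (no change)
  S: {c,d}  A: {c}  B: {b,c}  C: {c}

FIRST(A) = ["c"]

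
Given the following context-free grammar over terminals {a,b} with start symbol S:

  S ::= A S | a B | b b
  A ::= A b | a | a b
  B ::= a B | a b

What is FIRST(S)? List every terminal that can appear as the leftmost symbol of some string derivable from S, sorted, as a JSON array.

FIRST iteration:
pass 1:
  A via A→a: +{a}
  B via B→a B: +{a}
  S via S→A S: +{a}
  S via S→b b: +{b}
  FIRST[S]={a,b}  FIRST[A]={a}  FIRST[B]={a}
pass 2: (stable)
  FIRST[S]={a,b}  FIRST[A]={a}  FIRST[B]={a}

FIRST(S) = ["a", "b"]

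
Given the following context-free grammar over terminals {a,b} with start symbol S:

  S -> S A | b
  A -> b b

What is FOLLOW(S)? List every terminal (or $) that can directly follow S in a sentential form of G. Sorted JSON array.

FIRST iteration:
pass 1:
  A via A→b b: +{b}
  S via S→b: +{b}
  FIRST(S)={b}  FIRST(A)={b}
pass 2: done
  FIRST(S)={b}  FIRST(A)={b}

FOLLOW sets:
initialize: $ ∈ FOLLOW(S)
round 1:
  S→S A: FOLLOW(S) ⊇ FIRST(A) = {b}; new: +{b}
  S→S A: FOLLOW(A) ⊇ FOLLOW(S) ⊇ {$,b}; new: +{$,b}
  S: {$,b}  A: {$,b}
round 2: done
  S: {$,b}  A: {$,b}

FOLLOW(S) = ["$", "b"]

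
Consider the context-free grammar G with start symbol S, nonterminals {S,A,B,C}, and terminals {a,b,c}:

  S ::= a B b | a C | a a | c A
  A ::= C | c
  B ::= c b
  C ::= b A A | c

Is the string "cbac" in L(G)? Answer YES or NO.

Convert to CNF:
  S -> T1 A | T2 C | T2 T2 | T2 X5
  A -> T0 X3 | c
  B -> T1 T0
  C -> T0 X4 | c
  T0 -> b
  T1 -> c
  T2 -> a
  X3 -> A A
  X4 -> A A
  X5 -> B T0

Fill CYK table bottom-up:
  T[0,0] 'c' = {A,C,T1}  orig:{A,C}
  T[1,1] 'b' = {T0}  orig:{}
  T[2,2] 'a' = {T2}  orig:{}
  T[3,3] 'c' = {A,C,T1}  orig:{A,C}
  T[0,1] 'cb' = {B}
  T[1,2] 'ba' = ∅
  T[2,3] 'ac' = {S}
  T[0,2] 'cba' = ∅
  T[1,3] 'bac' = ∅
  T[0,3] 'cbac' = ∅

S ∉ T[0,3] ⇒ NO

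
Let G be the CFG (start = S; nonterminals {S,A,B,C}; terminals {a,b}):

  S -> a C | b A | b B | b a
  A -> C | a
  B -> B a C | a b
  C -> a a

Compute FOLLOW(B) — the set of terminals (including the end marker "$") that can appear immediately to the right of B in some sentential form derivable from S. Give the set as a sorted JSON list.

FIRST iteration:
iter 1:
  A via A→a: +{a}
  B via B→a b: +{a}
  C via C→a a: +{a}
  S via S→a C: +{a}
  S via S→b A: +{b}
  FIRST(S)={a,b}  FIRST(A)={a}  FIRST(B)={a}  FIRST(C)={a}
iter 2: — fixpoint
  FIRST(S)={a,b}  FIRST(A)={a}  FIRST(B)={a}  FIRST(C)={a}

FOLLOW sets:
initialize: $ ∈ FOLLOW(S)
[1]
  B→B a C: FOLLOW(B) ⊇ FIRST(a) = {a}; new: +{a}
  B→B a C: FOLLOW(C) ⊇ FOLLOW(B) ⊇ {a}; new: +{a}
  S→a C: FOLLOW(C) ⊇ FOLLOW(S) ⊇ {$}; new: +{$}
  S→b A: FOLLOW(A) ⊇ FOLLOW(S) ⊇ {$}; new: +{$}
  S→b B: FOLLOW(B) ⊇ FOLLOW(S) ⊇ {$}; new: +{$}
  S: {$}  A: {$}  B: {$,a}  C: {$,a}
[2] done
  S: {$}  A: {$}  B: {$,a}  C: {$,a}

FOLLOW(B) = ["$", "a"]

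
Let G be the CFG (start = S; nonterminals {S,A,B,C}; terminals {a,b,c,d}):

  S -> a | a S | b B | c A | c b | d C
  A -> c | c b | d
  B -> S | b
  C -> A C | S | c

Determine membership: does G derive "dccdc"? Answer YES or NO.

Convert to CNF:
  S -> T0 A | T0 T1 | T1 B | T2 S | T3 C | a
  A -> T0 T1 | c | d
  B -> T0 A | T0 T1 | T1 B | T2 S | T3 C | a | b
  C -> A C | T0 A | T0 T1 | T1 B | T2 S | T3 C | a | c
  T0 -> c
  T1 -> b
  T2 -> a
  T3 -> d

Fill CYK table bottom-up:
  [0..0]={A,T3}  "d"  orig:{A}
  [1..1]={A,C,T0}  "c"  orig:{A,C}
  [2..2]={A,C,T0}  "c"  orig:{A,C}
  [3..3]={A,T3}  "d"  orig:{A}
  [4..4]={A,C,T0}  "c"  orig:{A,C}
  [0..1]={B,C,S}  "dc"
  [1..2]={B,C,S}  "cc"
  [2..3]={B,C,S}  "cd"
  [3..4]={B,C,S}  "dc"
  [0..2]={B,C,S}  "dcc"
  [1..3]={C}  "ccd"
  [2..4]={C}  "cdc"
  [0..3]={B,C,S}  "dccd"
  [1..4]={C}  "ccdc"
  [0..4]={B,C,S}  "dccdc"

S ∈ T[0,4] ⇒ YES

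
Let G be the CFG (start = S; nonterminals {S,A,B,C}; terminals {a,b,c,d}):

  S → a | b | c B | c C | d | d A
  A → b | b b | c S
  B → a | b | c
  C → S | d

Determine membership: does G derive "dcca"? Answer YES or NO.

CNF form of G:
  S -> T1 B | T1 C | T2 A | a | b | d
  A -> T0 T0 | T1 S | b
  B -> a | b | c
  C -> T1 B | T1 C | T2 A | a | b | d
  T0 -> b
  T1 -> c
  T2 -> d

Fill CYK table bottom-up:
  cell(0,0) d: {C,S,T2}  orig:{C,S}
  cell(1,1) c: {B,T1}  orig:{B}
  cell(2,2) c: {B,T1}  orig:{B}
  cell(3,3) a: {B,C,S}
  cell(0,1) dc: ∅
  cell(1,2) cc: {C,S}
  cell(2,3) ca: {A,C,S}
  cell(0,2) dcc: ∅
  cell(1,3) cca: {A,C,S}
  cell(0,3) dcca: {C,S}

S ∈ T[0,3] ⇒ YES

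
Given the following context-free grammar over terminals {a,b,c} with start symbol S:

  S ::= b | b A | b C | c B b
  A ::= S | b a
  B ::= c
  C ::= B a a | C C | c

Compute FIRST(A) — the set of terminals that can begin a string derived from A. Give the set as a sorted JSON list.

FIRST sets, iterate to fixpoint:
pass 1:
  A via A→b a: +{b}
  B via B→c: +{c}
  C via C→B a a: +{c}
  S via S→b: +{b}
  S via S→c B b: +{c}
  FIRST[S]={b,c}  FIRST[A]={b}  FIRST[B]={c}  FIRST[C]={c}
pass 2:
  A via A→S: +{c}
  FIRST[S]={b,c}  FIRST[A]={b,c}  FIRST[B]={c}  FIRST[C]={c}
pass 3: (no change)
  FIRST[S]={b,c}  FIRST[A]={b,c}  FIRST[B]={c}  FIRST[C]={c}

FIRST(A) = ["b", "c"]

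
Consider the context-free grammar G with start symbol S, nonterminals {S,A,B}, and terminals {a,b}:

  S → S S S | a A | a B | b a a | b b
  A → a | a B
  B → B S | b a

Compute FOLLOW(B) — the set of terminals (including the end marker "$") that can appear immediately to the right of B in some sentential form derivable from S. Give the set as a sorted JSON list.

FIRST sets, iterate to fixpoint:
round 1:
  A via A→a: +{a}
  B via B→b a: +{b}
  S via S→a A: +{a}
  S via S→b a a: +{b}
  FIRST[S]={a,b}  FIRST[A]={a}  FIRST[B]={b}
round 2: done
  FIRST[S]={a,b}  FIRST[A]={a}  FIRST[B]={b}

Compute FOLLOW by fixpoint:
seed FOLLOW(S) with $
round 1:
  B→B S: FOLLOW(B) ⊇ FIRST(S) = {a,b}; new: +{a,b}
  B→B S: FOLLOW(S) ⊇ FOLLOW(B) ⊇ {a,b}; new: +{a,b}
  S→a A: FOLLOW(A) ⊇ FOLLOW(S) ⊇ {$,a,b}; new: +{$,a,b}
  S→a B: FOLLOW(B) ⊇ FOLLOW(S) ⊇ {$,a,b}; new: +{$}
  S: {$,a,b}  A: {$,a,b}  B: {$,a,b}
round 2: done
  S: {$,a,b}  A: {$,a,b}  B: {$,a,b}

FOLLOW(B) = ["$", "a", "b"]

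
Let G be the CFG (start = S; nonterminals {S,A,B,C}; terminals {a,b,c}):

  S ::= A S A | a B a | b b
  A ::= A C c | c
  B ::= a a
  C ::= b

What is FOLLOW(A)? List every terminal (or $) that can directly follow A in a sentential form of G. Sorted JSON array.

FIRST iteration:
iter 1:
  A via A→c: +{c}
  B via B→a a: +{a}
  C via C→b: +{b}
  S via S→A S A: +{c}
  S via S→a B a: +{a}
  S via S→b b: +{b}
  FIRST[S]={a,b,c}  FIRST[A]={c}  FIRST[B]={a}  FIRST[C]={b}
iter 2: done
  FIRST[S]={a,b,c}  FIRST[A]={c}  FIRST[B]={a}  FIRST[C]={b}

Compute FOLLOW by fixpoint:
seed FOLLOW(S) with $
iter 1:
  A→A C c: FOLLOW(A) ⊇ FIRST(C) = {b}; new: +{b}
  A→A C c: FOLLOW(C) ⊇ FIRST(c) = {c}; new: +{c}
  S→A S A: FOLLOW(A) ⊇ FIRST(S) = {a,b,c}; new: +{a,c}
  S→A S A: FOLLOW(S) ⊇ FIRST(A) = {c}; new: +{c}
  S→A S A: FOLLOW(A) ⊇ FOLLOW(S) ⊇ {$,c}; new: +{$}
  S→a B a: FOLLOW(B) ⊇ FIRST(a) = {a}; new: +{a}
  FOLLOW(S)={$,c}  FOLLOW(A)={$,a,b,c}  FOLLOW(B)={a}  FOLLOW(C)={c}
iter 2: (stable)
  FOLLOW(S)={$,c}  FOLLOW(A)={$,a,b,c}  FOLLOW(B)={a}  FOLLOW(C)={c}

FOLLOW(A) = ["$", "a", "b", "c"]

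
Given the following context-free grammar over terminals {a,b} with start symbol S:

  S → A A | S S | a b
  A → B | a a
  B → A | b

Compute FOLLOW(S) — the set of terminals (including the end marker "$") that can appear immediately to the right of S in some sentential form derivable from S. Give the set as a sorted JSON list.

FIRST sets, iterate to fixpoint:
pass 1:
  A via A→a a: +{a}
  B via B→A: +{a}
  B via B→b: +{b}
  S via S→A A: +{a}
  S: {a}  A: {a}  B: {a,b}
pass 2:
  A via A→B: +{b}
  S via S→A A: +{b}
  S: {a,b}  A: {a,b}  B: {a,b}
pass 3: (stable)
  S: {a,b}  A: {a,b}  B: {a,b}

FOLLOW sets:
seed FOLLOW(S) with $
round 1:
  S→A A: FOLLOW(A) ⊇ FIRST(A) = {a,b}; new: +{a,b}
  S→A A: FOLLOW(A) ⊇ FOLLOW(S) ⊇ {$}; new: +{$}
  S→S S: FOLLOW(S) ⊇ FIRST(S) = {a,b}; new: +{a,b}
  FOLLOW[S]={$,a,b}  FOLLOW[A]={$,a,b}  FOLLOW[B]={}
round 2:
  A→B: FOLLOW(B) ⊇ FOLLOW(A) ⊇ {$,a,b}; new: +{$,a,b}
  FOLLOW[S]={$,a,b}  FOLLOW[A]={$,a,b}  FOLLOW[B]={$,a,b}
round 3: — fixpoint
  FOLLOW[S]={$,a,b}  FOLLOW[A]={$,a,b}  FOLLOW[B]={$,a,b}

FOLLOW(S) = ["$", "a", "b"]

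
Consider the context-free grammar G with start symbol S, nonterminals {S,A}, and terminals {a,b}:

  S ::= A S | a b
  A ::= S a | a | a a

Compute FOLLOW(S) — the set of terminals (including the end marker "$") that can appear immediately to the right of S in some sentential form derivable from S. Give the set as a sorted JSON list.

Compute FIRST by fixpoint:
iter 1:
  A via A→a: +{a}
  S via S→A S: +{a}
  FIRST(S)={a}  FIRST(A)={a}
iter 2: (stable)
  FIRST(S)={a}  FIRST(A)={a}

Compute FOLLOW by fixpoint:
initialize: $ ∈ FOLLOW(S)
iter 1:
  A→S a: FOLLOW(S) ⊇ FIRST(a) = {a}; new: +{a}
  S→A S: FOLLOW(A) ⊇ FIRST(S) = {a}; new: +{a}
  FOLLOW(S)={$,a}  FOLLOW(A)={a}
iter 2: done
  FOLLOW(S)={$,a}  FOLLOW(A)={a}

FOLLOW(S) = ["$", "a"]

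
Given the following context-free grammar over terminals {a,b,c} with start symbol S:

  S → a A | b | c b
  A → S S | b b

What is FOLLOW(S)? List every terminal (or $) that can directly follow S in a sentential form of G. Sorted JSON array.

Compute FIRST by fixpoint:
round 1:
  A via A→b b: +{b}
  S via S→a A: +{a}
  S via S→b: +{b}
  S via S→c b: +{c}
  FIRST(S)={a,b,c}  FIRST(A)={b}
round 2:
  A via A→S S: +{a,c}
  FIRST(S)={a,b,c}  FIRST(A)={a,b,c}
round 3: — fixpoint
  FIRST(S)={a,b,c}  FIRST(A)={a,b,c}

FOLLOW iteration:
initialize: $ ∈ FOLLOW(S)
iter 1:
  A→S S: FOLLOW(S) ⊇ FIRST(S) = {a,b,c}; new: +{a,b,c}
  S→a A: FOLLOW(A) ⊇ FOLLOW(S) ⊇ {$,a,b,c}; new: +{$,a,b,c}
  FOLLOW[S]={$,a,b,c}  FOLLOW[A]={$,a,b,c}
iter 2: — fixpoint
  FOLLOW[S]={$,a,b,c}  FOLLOW[A]={$,a,b,c}

FOLLOW(S) = ["$", "a", "b", "c"]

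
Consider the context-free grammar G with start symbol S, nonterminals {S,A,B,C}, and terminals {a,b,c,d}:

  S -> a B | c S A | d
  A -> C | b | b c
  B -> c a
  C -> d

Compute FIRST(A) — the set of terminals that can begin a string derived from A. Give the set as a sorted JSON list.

FIRST iteration:
pass 1:
  A via A→b: +{b}
  B via B→c a: +{c}
  C via C→d: +{d}
  S via S→a B: +{a}
  S via S→c S A: +{c}
  S via S→d: +{d}
  S: {a,c,d}  A: {b}  B: {c}  C: {d}
pass 2:
  A via A→C: +{d}
  S: {a,c,d}  A: {b,d}  B: {c}  C: {d}
pass 3: (no change)
  S: {a,c,d}  A: {b,d}  B: {c}  C: {d}

FIRST(A) = ["b", "d"]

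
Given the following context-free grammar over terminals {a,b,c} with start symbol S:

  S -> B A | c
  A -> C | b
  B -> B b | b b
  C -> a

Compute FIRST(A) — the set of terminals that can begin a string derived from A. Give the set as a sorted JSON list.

FIRST sets, iterate to fixpoint:
iter 1:
  A via A→b: +{b}
  B via B→b b: +{b}
  C via C→a: +{a}
  S via S→B A: +{b}
  S via S→c: +{c}
  FIRST(S)={b,c}  FIRST(A)={b}  FIRST(B)={b}  FIRST(C)={a}
iter 2:
  A via A→C: +{a}
  FIRST(S)={b,c}  FIRST(A)={a,b}  FIRST(B)={b}  FIRST(C)={a}
iter 3: done
  FIRST(S)={b,c}  FIRST(A)={a,b}  FIRST(B)={b}  FIRST(C)={a}

FIRST(A) = ["a", "b"]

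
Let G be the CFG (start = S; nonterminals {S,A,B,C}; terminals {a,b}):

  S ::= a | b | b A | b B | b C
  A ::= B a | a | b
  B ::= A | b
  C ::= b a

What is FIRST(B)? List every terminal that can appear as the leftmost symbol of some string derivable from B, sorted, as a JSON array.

Compute FIRST by fixpoint:
pass 1:
  A via A→a: +{a}
  A via A→b: +{b}
  B via B→A: +{a,b}
  C via C→b a: +{b}
  S via S→a: +{a}
  S via S→b: +{b}
  FIRST[S]={a,b}  FIRST[A]={a,b}  FIRST[B]={a,b}  FIRST[C]={b}
pass 2: done
  FIRST[S]={a,b}  FIRST[A]={a,b}  FIRST[B]={a,b}  FIRST[C]={b}

FIRST(B) = ["a", "b"]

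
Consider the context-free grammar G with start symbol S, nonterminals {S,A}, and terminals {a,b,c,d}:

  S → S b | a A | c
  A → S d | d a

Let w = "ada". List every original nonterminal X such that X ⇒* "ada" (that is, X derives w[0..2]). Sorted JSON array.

Convert to CNF:
  S -> S T2 | T1 A | c
  A -> S T0 | T0 T1
  T0 -> d
  T1 -> a
  T2 -> b

CYK table (by increasing span) (cells [i..j] with 0 ≤ i ≤ j ≤ 2 only):
  cell(0,0) a: {T1}  orig:{}
  cell(1,1) d: {T0}  orig:{}
  cell(2,2) a: {T1}  orig:{}
  cell(0,1) ad: ∅
  cell(1,2) da: {A}
  cell(0,2) ada: {S}

Original NTs in T[0,2] deriving "ada": ["S"]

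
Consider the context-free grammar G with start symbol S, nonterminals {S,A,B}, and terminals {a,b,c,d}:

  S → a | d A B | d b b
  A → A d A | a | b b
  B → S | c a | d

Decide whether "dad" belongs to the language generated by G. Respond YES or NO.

Convert to CNF:
  S -> T0 X7 | T0 X8 | a
  A -> A X4 | T1 T1 | a
  B -> T0 X5 | T0 X6 | T2 T3 | a | d
  T0 -> d
  T1 -> b
  T2 -> c
  T3 -> a
  X4 -> T0 A
  X5 -> A B
  X6 -> T1 T1
  X7 -> A B
  X8 -> T1 T1

CYK table (by increasing span):
  [0..0]={B,T0}  "d"  orig:{B}
  [1..1]={A,B,S,T3}  "a"  orig:{A,B,S}
  [2..2]={B,T0}  "d"  orig:{B}
  [0..1]={X4}  "da"  orig:{}
  [1..2]={X5,X7}  "ad"  orig:{}
  [0..2]={B,S}  "dad"

S ∈ T[0,2] ⇒ YES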